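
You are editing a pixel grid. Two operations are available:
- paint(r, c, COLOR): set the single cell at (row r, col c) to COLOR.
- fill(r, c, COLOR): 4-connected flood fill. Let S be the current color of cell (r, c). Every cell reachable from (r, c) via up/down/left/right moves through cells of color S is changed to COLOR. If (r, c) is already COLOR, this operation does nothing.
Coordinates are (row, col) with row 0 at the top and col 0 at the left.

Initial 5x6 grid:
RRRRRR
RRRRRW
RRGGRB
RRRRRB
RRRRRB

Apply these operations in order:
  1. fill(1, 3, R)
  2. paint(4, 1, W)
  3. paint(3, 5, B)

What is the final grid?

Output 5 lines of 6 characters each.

Answer: RRRRRR
RRRRRW
RRGGRB
RRRRRB
RWRRRB

Derivation:
After op 1 fill(1,3,R) [0 cells changed]:
RRRRRR
RRRRRW
RRGGRB
RRRRRB
RRRRRB
After op 2 paint(4,1,W):
RRRRRR
RRRRRW
RRGGRB
RRRRRB
RWRRRB
After op 3 paint(3,5,B):
RRRRRR
RRRRRW
RRGGRB
RRRRRB
RWRRRB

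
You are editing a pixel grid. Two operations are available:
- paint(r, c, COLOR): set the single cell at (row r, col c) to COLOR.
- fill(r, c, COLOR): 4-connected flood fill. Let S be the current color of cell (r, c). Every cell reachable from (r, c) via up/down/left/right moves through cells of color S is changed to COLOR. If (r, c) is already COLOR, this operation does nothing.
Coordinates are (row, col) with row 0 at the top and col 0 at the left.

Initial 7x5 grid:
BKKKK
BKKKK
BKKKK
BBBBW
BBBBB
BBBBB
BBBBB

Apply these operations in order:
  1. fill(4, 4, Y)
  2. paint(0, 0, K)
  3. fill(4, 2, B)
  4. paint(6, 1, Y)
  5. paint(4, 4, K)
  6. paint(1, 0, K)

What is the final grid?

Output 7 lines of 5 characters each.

Answer: KKKKK
KKKKK
BKKKK
BBBBW
BBBBK
BBBBB
BYBBB

Derivation:
After op 1 fill(4,4,Y) [22 cells changed]:
YKKKK
YKKKK
YKKKK
YYYYW
YYYYY
YYYYY
YYYYY
After op 2 paint(0,0,K):
KKKKK
YKKKK
YKKKK
YYYYW
YYYYY
YYYYY
YYYYY
After op 3 fill(4,2,B) [21 cells changed]:
KKKKK
BKKKK
BKKKK
BBBBW
BBBBB
BBBBB
BBBBB
After op 4 paint(6,1,Y):
KKKKK
BKKKK
BKKKK
BBBBW
BBBBB
BBBBB
BYBBB
After op 5 paint(4,4,K):
KKKKK
BKKKK
BKKKK
BBBBW
BBBBK
BBBBB
BYBBB
After op 6 paint(1,0,K):
KKKKK
KKKKK
BKKKK
BBBBW
BBBBK
BBBBB
BYBBB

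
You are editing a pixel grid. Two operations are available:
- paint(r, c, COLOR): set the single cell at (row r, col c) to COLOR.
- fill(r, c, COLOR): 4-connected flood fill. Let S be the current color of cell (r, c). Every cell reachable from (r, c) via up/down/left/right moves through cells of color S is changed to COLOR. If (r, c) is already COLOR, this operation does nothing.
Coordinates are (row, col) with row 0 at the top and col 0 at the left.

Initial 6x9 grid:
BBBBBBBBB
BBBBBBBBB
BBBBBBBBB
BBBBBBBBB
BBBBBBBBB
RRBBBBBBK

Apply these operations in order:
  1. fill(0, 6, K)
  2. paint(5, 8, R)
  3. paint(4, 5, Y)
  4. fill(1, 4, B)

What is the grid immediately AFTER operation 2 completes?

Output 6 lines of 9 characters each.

After op 1 fill(0,6,K) [51 cells changed]:
KKKKKKKKK
KKKKKKKKK
KKKKKKKKK
KKKKKKKKK
KKKKKKKKK
RRKKKKKKK
After op 2 paint(5,8,R):
KKKKKKKKK
KKKKKKKKK
KKKKKKKKK
KKKKKKKKK
KKKKKKKKK
RRKKKKKKR

Answer: KKKKKKKKK
KKKKKKKKK
KKKKKKKKK
KKKKKKKKK
KKKKKKKKK
RRKKKKKKR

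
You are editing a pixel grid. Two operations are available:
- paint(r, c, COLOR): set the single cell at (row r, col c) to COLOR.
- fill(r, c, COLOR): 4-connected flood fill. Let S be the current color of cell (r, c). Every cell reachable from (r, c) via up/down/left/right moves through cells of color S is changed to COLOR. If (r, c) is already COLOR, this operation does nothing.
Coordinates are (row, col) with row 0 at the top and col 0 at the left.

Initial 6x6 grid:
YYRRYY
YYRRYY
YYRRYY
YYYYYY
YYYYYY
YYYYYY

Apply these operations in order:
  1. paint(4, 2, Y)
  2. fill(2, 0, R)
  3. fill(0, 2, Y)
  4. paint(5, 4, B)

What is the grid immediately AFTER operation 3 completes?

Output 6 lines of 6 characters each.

After op 1 paint(4,2,Y):
YYRRYY
YYRRYY
YYRRYY
YYYYYY
YYYYYY
YYYYYY
After op 2 fill(2,0,R) [30 cells changed]:
RRRRRR
RRRRRR
RRRRRR
RRRRRR
RRRRRR
RRRRRR
After op 3 fill(0,2,Y) [36 cells changed]:
YYYYYY
YYYYYY
YYYYYY
YYYYYY
YYYYYY
YYYYYY

Answer: YYYYYY
YYYYYY
YYYYYY
YYYYYY
YYYYYY
YYYYYY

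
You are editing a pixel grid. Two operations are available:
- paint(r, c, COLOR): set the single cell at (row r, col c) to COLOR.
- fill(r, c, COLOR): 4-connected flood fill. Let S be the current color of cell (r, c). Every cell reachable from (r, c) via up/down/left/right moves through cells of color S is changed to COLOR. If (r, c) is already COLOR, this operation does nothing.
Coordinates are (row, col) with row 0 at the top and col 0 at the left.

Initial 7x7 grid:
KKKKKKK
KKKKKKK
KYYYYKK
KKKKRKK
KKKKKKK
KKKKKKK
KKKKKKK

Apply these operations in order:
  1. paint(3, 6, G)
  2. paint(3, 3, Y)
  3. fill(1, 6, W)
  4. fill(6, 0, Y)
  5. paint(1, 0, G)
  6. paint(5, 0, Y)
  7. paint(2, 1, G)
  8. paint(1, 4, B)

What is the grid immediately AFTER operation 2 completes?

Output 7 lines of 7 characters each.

Answer: KKKKKKK
KKKKKKK
KYYYYKK
KKKYRKG
KKKKKKK
KKKKKKK
KKKKKKK

Derivation:
After op 1 paint(3,6,G):
KKKKKKK
KKKKKKK
KYYYYKK
KKKKRKG
KKKKKKK
KKKKKKK
KKKKKKK
After op 2 paint(3,3,Y):
KKKKKKK
KKKKKKK
KYYYYKK
KKKYRKG
KKKKKKK
KKKKKKK
KKKKKKK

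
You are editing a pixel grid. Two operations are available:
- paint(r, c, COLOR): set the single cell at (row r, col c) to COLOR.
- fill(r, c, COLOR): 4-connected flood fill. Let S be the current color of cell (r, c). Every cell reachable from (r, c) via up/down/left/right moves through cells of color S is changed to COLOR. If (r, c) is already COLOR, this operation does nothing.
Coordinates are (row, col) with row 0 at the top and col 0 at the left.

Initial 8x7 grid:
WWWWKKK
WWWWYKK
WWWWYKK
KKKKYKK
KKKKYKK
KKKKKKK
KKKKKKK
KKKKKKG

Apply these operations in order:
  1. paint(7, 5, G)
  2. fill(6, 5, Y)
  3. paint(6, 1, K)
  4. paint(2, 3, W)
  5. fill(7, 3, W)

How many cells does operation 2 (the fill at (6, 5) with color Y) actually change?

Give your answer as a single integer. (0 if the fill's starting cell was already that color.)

Answer: 38

Derivation:
After op 1 paint(7,5,G):
WWWWKKK
WWWWYKK
WWWWYKK
KKKKYKK
KKKKYKK
KKKKKKK
KKKKKKK
KKKKKGG
After op 2 fill(6,5,Y) [38 cells changed]:
WWWWYYY
WWWWYYY
WWWWYYY
YYYYYYY
YYYYYYY
YYYYYYY
YYYYYYY
YYYYYGG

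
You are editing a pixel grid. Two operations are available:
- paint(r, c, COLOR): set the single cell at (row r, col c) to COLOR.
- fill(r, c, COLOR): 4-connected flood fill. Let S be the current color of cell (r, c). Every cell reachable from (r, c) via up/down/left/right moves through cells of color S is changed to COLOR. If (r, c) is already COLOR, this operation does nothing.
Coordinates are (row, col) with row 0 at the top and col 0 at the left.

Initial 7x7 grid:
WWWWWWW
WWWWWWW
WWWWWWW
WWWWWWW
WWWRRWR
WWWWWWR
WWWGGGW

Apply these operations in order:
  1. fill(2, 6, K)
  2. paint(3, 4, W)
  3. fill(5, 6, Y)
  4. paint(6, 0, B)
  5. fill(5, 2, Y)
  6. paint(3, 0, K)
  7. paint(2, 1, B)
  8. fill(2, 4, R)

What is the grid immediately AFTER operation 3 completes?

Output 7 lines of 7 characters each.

After op 1 fill(2,6,K) [41 cells changed]:
KKKKKKK
KKKKKKK
KKKKKKK
KKKKKKK
KKKRRKR
KKKKKKR
KKKGGGW
After op 2 paint(3,4,W):
KKKKKKK
KKKKKKK
KKKKKKK
KKKKWKK
KKKRRKR
KKKKKKR
KKKGGGW
After op 3 fill(5,6,Y) [2 cells changed]:
KKKKKKK
KKKKKKK
KKKKKKK
KKKKWKK
KKKRRKY
KKKKKKY
KKKGGGW

Answer: KKKKKKK
KKKKKKK
KKKKKKK
KKKKWKK
KKKRRKY
KKKKKKY
KKKGGGW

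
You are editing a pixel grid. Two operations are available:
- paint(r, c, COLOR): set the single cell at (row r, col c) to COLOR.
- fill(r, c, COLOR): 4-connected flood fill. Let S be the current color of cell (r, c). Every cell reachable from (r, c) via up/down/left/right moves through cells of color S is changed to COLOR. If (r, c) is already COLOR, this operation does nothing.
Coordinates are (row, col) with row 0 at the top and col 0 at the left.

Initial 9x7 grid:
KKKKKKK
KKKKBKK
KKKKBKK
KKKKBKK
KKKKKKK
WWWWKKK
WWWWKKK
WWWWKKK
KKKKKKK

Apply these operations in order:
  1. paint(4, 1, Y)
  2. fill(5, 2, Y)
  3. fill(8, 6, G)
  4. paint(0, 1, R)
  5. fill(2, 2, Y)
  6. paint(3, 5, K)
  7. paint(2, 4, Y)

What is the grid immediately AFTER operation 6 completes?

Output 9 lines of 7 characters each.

After op 1 paint(4,1,Y):
KKKKKKK
KKKKBKK
KKKKBKK
KKKKBKK
KYKKKKK
WWWWKKK
WWWWKKK
WWWWKKK
KKKKKKK
After op 2 fill(5,2,Y) [12 cells changed]:
KKKKKKK
KKKKBKK
KKKKBKK
KKKKBKK
KYKKKKK
YYYYKKK
YYYYKKK
YYYYKKK
KKKKKKK
After op 3 fill(8,6,G) [47 cells changed]:
GGGGGGG
GGGGBGG
GGGGBGG
GGGGBGG
GYGGGGG
YYYYGGG
YYYYGGG
YYYYGGG
GGGGGGG
After op 4 paint(0,1,R):
GRGGGGG
GGGGBGG
GGGGBGG
GGGGBGG
GYGGGGG
YYYYGGG
YYYYGGG
YYYYGGG
GGGGGGG
After op 5 fill(2,2,Y) [46 cells changed]:
YRYYYYY
YYYYBYY
YYYYBYY
YYYYBYY
YYYYYYY
YYYYYYY
YYYYYYY
YYYYYYY
YYYYYYY
After op 6 paint(3,5,K):
YRYYYYY
YYYYBYY
YYYYBYY
YYYYBKY
YYYYYYY
YYYYYYY
YYYYYYY
YYYYYYY
YYYYYYY

Answer: YRYYYYY
YYYYBYY
YYYYBYY
YYYYBKY
YYYYYYY
YYYYYYY
YYYYYYY
YYYYYYY
YYYYYYY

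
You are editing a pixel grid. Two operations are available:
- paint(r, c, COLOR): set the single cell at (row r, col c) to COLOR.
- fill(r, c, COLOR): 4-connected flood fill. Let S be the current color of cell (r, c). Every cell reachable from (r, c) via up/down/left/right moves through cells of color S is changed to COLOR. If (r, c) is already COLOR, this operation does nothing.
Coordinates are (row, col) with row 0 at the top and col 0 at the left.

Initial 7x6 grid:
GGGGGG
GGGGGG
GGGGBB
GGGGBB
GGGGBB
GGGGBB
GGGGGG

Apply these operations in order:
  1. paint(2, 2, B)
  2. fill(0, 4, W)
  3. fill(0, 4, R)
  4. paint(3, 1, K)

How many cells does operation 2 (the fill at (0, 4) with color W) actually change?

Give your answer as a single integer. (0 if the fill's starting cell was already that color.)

After op 1 paint(2,2,B):
GGGGGG
GGGGGG
GGBGBB
GGGGBB
GGGGBB
GGGGBB
GGGGGG
After op 2 fill(0,4,W) [33 cells changed]:
WWWWWW
WWWWWW
WWBWBB
WWWWBB
WWWWBB
WWWWBB
WWWWWW

Answer: 33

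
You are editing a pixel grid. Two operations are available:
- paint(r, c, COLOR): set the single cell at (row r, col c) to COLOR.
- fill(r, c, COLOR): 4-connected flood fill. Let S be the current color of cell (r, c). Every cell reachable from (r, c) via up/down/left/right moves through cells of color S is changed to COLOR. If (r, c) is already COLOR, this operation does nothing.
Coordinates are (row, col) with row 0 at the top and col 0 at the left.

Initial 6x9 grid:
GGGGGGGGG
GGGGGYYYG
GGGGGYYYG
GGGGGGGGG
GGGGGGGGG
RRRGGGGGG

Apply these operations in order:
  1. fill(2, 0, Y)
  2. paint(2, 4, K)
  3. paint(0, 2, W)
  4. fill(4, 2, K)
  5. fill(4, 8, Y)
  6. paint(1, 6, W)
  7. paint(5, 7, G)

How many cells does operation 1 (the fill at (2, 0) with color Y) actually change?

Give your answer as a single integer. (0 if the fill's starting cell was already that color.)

Answer: 45

Derivation:
After op 1 fill(2,0,Y) [45 cells changed]:
YYYYYYYYY
YYYYYYYYY
YYYYYYYYY
YYYYYYYYY
YYYYYYYYY
RRRYYYYYY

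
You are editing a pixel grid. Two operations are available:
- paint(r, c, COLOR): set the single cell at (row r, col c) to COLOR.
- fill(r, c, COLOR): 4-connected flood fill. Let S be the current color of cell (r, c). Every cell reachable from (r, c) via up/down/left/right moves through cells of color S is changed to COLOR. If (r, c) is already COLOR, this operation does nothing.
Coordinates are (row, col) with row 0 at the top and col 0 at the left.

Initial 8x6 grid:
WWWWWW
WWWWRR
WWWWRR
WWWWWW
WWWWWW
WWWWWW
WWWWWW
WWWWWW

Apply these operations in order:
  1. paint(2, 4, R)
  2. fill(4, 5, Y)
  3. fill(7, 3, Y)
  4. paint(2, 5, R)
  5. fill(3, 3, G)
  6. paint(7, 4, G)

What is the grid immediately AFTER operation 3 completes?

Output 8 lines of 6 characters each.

After op 1 paint(2,4,R):
WWWWWW
WWWWRR
WWWWRR
WWWWWW
WWWWWW
WWWWWW
WWWWWW
WWWWWW
After op 2 fill(4,5,Y) [44 cells changed]:
YYYYYY
YYYYRR
YYYYRR
YYYYYY
YYYYYY
YYYYYY
YYYYYY
YYYYYY
After op 3 fill(7,3,Y) [0 cells changed]:
YYYYYY
YYYYRR
YYYYRR
YYYYYY
YYYYYY
YYYYYY
YYYYYY
YYYYYY

Answer: YYYYYY
YYYYRR
YYYYRR
YYYYYY
YYYYYY
YYYYYY
YYYYYY
YYYYYY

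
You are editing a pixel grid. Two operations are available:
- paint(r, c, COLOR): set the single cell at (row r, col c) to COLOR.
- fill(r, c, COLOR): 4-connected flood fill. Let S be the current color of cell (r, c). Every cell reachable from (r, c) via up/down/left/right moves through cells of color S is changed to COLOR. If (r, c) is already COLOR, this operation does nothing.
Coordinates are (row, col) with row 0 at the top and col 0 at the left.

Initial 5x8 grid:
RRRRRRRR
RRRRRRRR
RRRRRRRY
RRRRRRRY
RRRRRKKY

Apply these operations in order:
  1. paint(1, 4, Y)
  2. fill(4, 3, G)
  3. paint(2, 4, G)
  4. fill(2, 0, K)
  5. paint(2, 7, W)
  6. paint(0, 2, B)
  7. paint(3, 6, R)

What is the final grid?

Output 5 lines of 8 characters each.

After op 1 paint(1,4,Y):
RRRRRRRR
RRRRYRRR
RRRRRRRY
RRRRRRRY
RRRRRKKY
After op 2 fill(4,3,G) [34 cells changed]:
GGGGGGGG
GGGGYGGG
GGGGGGGY
GGGGGGGY
GGGGGKKY
After op 3 paint(2,4,G):
GGGGGGGG
GGGGYGGG
GGGGGGGY
GGGGGGGY
GGGGGKKY
After op 4 fill(2,0,K) [34 cells changed]:
KKKKKKKK
KKKKYKKK
KKKKKKKY
KKKKKKKY
KKKKKKKY
After op 5 paint(2,7,W):
KKKKKKKK
KKKKYKKK
KKKKKKKW
KKKKKKKY
KKKKKKKY
After op 6 paint(0,2,B):
KKBKKKKK
KKKKYKKK
KKKKKKKW
KKKKKKKY
KKKKKKKY
After op 7 paint(3,6,R):
KKBKKKKK
KKKKYKKK
KKKKKKKW
KKKKKKRY
KKKKKKKY

Answer: KKBKKKKK
KKKKYKKK
KKKKKKKW
KKKKKKRY
KKKKKKKY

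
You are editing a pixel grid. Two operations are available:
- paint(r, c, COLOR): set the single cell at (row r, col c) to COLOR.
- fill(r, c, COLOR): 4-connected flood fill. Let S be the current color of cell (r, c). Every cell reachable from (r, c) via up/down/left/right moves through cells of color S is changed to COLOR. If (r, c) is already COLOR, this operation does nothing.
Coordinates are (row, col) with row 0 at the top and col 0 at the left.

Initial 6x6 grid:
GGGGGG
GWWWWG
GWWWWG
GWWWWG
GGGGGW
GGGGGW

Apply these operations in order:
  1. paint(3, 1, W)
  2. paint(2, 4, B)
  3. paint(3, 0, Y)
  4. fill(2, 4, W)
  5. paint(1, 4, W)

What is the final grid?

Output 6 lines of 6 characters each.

Answer: GGGGGG
GWWWWG
GWWWWG
YWWWWG
GGGGGW
GGGGGW

Derivation:
After op 1 paint(3,1,W):
GGGGGG
GWWWWG
GWWWWG
GWWWWG
GGGGGW
GGGGGW
After op 2 paint(2,4,B):
GGGGGG
GWWWWG
GWWWBG
GWWWWG
GGGGGW
GGGGGW
After op 3 paint(3,0,Y):
GGGGGG
GWWWWG
GWWWBG
YWWWWG
GGGGGW
GGGGGW
After op 4 fill(2,4,W) [1 cells changed]:
GGGGGG
GWWWWG
GWWWWG
YWWWWG
GGGGGW
GGGGGW
After op 5 paint(1,4,W):
GGGGGG
GWWWWG
GWWWWG
YWWWWG
GGGGGW
GGGGGW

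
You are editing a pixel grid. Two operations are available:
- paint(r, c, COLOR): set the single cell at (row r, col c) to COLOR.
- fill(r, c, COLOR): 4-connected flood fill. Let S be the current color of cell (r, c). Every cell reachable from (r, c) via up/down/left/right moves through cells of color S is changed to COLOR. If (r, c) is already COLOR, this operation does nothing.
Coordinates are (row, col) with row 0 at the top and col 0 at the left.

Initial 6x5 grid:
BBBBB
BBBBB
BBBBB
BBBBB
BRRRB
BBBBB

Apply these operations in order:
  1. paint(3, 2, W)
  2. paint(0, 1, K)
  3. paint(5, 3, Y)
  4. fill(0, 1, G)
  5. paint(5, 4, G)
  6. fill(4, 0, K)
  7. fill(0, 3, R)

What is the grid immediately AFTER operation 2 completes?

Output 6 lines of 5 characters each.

Answer: BKBBB
BBBBB
BBBBB
BBWBB
BRRRB
BBBBB

Derivation:
After op 1 paint(3,2,W):
BBBBB
BBBBB
BBBBB
BBWBB
BRRRB
BBBBB
After op 2 paint(0,1,K):
BKBBB
BBBBB
BBBBB
BBWBB
BRRRB
BBBBB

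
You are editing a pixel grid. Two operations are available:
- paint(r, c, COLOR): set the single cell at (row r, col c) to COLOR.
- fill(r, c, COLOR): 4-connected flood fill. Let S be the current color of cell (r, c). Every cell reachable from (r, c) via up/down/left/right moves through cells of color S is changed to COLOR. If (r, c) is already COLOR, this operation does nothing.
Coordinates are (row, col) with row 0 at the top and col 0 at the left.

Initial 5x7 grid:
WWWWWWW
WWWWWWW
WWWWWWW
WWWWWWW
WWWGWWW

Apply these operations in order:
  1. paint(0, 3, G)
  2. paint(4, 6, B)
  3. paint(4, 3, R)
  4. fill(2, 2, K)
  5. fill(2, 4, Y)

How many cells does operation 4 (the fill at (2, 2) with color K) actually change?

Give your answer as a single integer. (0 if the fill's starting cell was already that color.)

After op 1 paint(0,3,G):
WWWGWWW
WWWWWWW
WWWWWWW
WWWWWWW
WWWGWWW
After op 2 paint(4,6,B):
WWWGWWW
WWWWWWW
WWWWWWW
WWWWWWW
WWWGWWB
After op 3 paint(4,3,R):
WWWGWWW
WWWWWWW
WWWWWWW
WWWWWWW
WWWRWWB
After op 4 fill(2,2,K) [32 cells changed]:
KKKGKKK
KKKKKKK
KKKKKKK
KKKKKKK
KKKRKKB

Answer: 32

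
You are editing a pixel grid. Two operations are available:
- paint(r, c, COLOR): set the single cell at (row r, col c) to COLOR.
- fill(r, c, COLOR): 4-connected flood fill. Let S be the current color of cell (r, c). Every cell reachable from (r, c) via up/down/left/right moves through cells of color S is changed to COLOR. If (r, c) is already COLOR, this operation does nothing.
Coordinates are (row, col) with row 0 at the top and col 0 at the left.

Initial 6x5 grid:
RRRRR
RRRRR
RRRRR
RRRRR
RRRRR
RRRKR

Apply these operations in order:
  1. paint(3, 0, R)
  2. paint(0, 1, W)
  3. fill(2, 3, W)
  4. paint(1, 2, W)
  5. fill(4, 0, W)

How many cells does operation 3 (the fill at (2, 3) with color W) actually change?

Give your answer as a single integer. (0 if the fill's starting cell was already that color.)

Answer: 28

Derivation:
After op 1 paint(3,0,R):
RRRRR
RRRRR
RRRRR
RRRRR
RRRRR
RRRKR
After op 2 paint(0,1,W):
RWRRR
RRRRR
RRRRR
RRRRR
RRRRR
RRRKR
After op 3 fill(2,3,W) [28 cells changed]:
WWWWW
WWWWW
WWWWW
WWWWW
WWWWW
WWWKW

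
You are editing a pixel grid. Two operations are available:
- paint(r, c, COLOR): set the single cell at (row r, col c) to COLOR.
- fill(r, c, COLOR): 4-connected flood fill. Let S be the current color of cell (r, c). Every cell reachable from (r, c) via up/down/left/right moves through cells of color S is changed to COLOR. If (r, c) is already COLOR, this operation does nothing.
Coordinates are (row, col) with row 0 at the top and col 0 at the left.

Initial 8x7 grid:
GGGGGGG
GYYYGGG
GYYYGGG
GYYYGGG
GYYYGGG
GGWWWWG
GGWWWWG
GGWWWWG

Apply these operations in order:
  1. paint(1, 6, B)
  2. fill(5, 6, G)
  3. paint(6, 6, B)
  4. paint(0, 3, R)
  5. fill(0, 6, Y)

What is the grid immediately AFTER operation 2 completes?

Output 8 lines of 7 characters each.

Answer: GGGGGGG
GYYYGGB
GYYYGGG
GYYYGGG
GYYYGGG
GGWWWWG
GGWWWWG
GGWWWWG

Derivation:
After op 1 paint(1,6,B):
GGGGGGG
GYYYGGB
GYYYGGG
GYYYGGG
GYYYGGG
GGWWWWG
GGWWWWG
GGWWWWG
After op 2 fill(5,6,G) [0 cells changed]:
GGGGGGG
GYYYGGB
GYYYGGG
GYYYGGG
GYYYGGG
GGWWWWG
GGWWWWG
GGWWWWG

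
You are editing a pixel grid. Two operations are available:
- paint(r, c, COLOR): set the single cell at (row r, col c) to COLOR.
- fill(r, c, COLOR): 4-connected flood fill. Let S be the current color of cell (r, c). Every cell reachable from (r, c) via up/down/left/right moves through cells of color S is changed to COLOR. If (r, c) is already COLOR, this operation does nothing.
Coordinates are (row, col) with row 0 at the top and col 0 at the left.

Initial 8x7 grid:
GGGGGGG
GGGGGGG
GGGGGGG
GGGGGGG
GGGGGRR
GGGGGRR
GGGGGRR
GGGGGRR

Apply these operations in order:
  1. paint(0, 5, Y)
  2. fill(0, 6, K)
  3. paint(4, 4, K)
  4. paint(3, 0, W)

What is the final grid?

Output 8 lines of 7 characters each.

After op 1 paint(0,5,Y):
GGGGGYG
GGGGGGG
GGGGGGG
GGGGGGG
GGGGGRR
GGGGGRR
GGGGGRR
GGGGGRR
After op 2 fill(0,6,K) [47 cells changed]:
KKKKKYK
KKKKKKK
KKKKKKK
KKKKKKK
KKKKKRR
KKKKKRR
KKKKKRR
KKKKKRR
After op 3 paint(4,4,K):
KKKKKYK
KKKKKKK
KKKKKKK
KKKKKKK
KKKKKRR
KKKKKRR
KKKKKRR
KKKKKRR
After op 4 paint(3,0,W):
KKKKKYK
KKKKKKK
KKKKKKK
WKKKKKK
KKKKKRR
KKKKKRR
KKKKKRR
KKKKKRR

Answer: KKKKKYK
KKKKKKK
KKKKKKK
WKKKKKK
KKKKKRR
KKKKKRR
KKKKKRR
KKKKKRR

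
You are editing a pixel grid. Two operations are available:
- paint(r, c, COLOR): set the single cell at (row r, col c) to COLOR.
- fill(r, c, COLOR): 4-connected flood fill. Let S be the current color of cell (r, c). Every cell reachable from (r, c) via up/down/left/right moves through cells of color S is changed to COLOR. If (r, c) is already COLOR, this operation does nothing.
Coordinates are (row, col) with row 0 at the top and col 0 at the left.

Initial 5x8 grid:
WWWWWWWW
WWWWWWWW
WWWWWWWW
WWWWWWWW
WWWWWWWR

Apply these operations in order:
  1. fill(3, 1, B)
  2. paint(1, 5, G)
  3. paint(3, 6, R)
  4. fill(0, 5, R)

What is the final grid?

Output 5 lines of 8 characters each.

Answer: RRRRRRRR
RRRRRGRR
RRRRRRRR
RRRRRRRR
RRRRRRRR

Derivation:
After op 1 fill(3,1,B) [39 cells changed]:
BBBBBBBB
BBBBBBBB
BBBBBBBB
BBBBBBBB
BBBBBBBR
After op 2 paint(1,5,G):
BBBBBBBB
BBBBBGBB
BBBBBBBB
BBBBBBBB
BBBBBBBR
After op 3 paint(3,6,R):
BBBBBBBB
BBBBBGBB
BBBBBBBB
BBBBBBRB
BBBBBBBR
After op 4 fill(0,5,R) [37 cells changed]:
RRRRRRRR
RRRRRGRR
RRRRRRRR
RRRRRRRR
RRRRRRRR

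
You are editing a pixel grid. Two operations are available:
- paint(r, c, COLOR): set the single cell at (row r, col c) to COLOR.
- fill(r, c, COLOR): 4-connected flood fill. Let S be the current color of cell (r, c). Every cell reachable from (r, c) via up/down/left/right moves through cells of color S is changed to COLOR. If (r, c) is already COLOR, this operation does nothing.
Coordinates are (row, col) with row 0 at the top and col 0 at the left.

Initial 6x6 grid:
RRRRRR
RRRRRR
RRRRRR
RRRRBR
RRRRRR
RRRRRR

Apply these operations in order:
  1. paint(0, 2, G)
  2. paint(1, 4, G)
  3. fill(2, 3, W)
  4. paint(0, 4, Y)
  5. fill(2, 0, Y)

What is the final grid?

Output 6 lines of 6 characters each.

After op 1 paint(0,2,G):
RRGRRR
RRRRRR
RRRRRR
RRRRBR
RRRRRR
RRRRRR
After op 2 paint(1,4,G):
RRGRRR
RRRRGR
RRRRRR
RRRRBR
RRRRRR
RRRRRR
After op 3 fill(2,3,W) [33 cells changed]:
WWGWWW
WWWWGW
WWWWWW
WWWWBW
WWWWWW
WWWWWW
After op 4 paint(0,4,Y):
WWGWYW
WWWWGW
WWWWWW
WWWWBW
WWWWWW
WWWWWW
After op 5 fill(2,0,Y) [32 cells changed]:
YYGYYY
YYYYGY
YYYYYY
YYYYBY
YYYYYY
YYYYYY

Answer: YYGYYY
YYYYGY
YYYYYY
YYYYBY
YYYYYY
YYYYYY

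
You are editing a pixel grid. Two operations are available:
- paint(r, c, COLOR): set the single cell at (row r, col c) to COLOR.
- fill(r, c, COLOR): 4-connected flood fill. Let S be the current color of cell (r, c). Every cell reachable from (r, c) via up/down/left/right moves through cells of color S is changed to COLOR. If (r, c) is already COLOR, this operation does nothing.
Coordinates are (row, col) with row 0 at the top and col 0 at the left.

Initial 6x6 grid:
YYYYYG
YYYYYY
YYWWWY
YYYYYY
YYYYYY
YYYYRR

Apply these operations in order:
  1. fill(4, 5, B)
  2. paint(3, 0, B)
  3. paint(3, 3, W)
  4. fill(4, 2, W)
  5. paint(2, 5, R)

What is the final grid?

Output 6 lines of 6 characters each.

After op 1 fill(4,5,B) [30 cells changed]:
BBBBBG
BBBBBB
BBWWWB
BBBBBB
BBBBBB
BBBBRR
After op 2 paint(3,0,B):
BBBBBG
BBBBBB
BBWWWB
BBBBBB
BBBBBB
BBBBRR
After op 3 paint(3,3,W):
BBBBBG
BBBBBB
BBWWWB
BBBWBB
BBBBBB
BBBBRR
After op 4 fill(4,2,W) [29 cells changed]:
WWWWWG
WWWWWW
WWWWWW
WWWWWW
WWWWWW
WWWWRR
After op 5 paint(2,5,R):
WWWWWG
WWWWWW
WWWWWR
WWWWWW
WWWWWW
WWWWRR

Answer: WWWWWG
WWWWWW
WWWWWR
WWWWWW
WWWWWW
WWWWRR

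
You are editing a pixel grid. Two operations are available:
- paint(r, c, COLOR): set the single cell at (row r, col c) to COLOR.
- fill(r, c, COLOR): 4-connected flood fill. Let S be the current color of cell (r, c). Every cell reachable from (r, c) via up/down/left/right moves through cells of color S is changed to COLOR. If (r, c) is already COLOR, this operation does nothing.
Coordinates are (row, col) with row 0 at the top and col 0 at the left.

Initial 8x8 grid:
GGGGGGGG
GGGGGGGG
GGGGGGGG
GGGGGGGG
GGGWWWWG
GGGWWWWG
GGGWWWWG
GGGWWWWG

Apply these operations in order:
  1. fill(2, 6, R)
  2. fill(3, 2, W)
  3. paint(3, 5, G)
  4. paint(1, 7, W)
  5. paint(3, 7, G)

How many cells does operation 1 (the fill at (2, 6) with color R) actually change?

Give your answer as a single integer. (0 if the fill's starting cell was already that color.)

Answer: 48

Derivation:
After op 1 fill(2,6,R) [48 cells changed]:
RRRRRRRR
RRRRRRRR
RRRRRRRR
RRRRRRRR
RRRWWWWR
RRRWWWWR
RRRWWWWR
RRRWWWWR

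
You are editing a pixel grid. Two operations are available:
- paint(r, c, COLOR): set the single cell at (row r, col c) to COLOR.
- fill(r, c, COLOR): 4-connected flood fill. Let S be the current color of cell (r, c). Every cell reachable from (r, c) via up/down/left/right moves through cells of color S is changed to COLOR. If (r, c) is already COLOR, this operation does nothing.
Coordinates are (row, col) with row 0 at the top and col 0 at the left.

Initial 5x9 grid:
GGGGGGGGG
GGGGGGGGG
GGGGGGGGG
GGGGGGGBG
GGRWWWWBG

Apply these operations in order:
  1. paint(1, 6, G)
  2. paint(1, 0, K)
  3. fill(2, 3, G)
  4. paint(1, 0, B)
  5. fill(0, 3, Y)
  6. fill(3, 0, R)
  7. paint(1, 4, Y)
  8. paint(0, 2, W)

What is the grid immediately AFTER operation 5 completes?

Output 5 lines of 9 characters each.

Answer: YYYYYYYYY
BYYYYYYYY
YYYYYYYYY
YYYYYYYBY
YYRWWWWBY

Derivation:
After op 1 paint(1,6,G):
GGGGGGGGG
GGGGGGGGG
GGGGGGGGG
GGGGGGGBG
GGRWWWWBG
After op 2 paint(1,0,K):
GGGGGGGGG
KGGGGGGGG
GGGGGGGGG
GGGGGGGBG
GGRWWWWBG
After op 3 fill(2,3,G) [0 cells changed]:
GGGGGGGGG
KGGGGGGGG
GGGGGGGGG
GGGGGGGBG
GGRWWWWBG
After op 4 paint(1,0,B):
GGGGGGGGG
BGGGGGGGG
GGGGGGGGG
GGGGGGGBG
GGRWWWWBG
After op 5 fill(0,3,Y) [37 cells changed]:
YYYYYYYYY
BYYYYYYYY
YYYYYYYYY
YYYYYYYBY
YYRWWWWBY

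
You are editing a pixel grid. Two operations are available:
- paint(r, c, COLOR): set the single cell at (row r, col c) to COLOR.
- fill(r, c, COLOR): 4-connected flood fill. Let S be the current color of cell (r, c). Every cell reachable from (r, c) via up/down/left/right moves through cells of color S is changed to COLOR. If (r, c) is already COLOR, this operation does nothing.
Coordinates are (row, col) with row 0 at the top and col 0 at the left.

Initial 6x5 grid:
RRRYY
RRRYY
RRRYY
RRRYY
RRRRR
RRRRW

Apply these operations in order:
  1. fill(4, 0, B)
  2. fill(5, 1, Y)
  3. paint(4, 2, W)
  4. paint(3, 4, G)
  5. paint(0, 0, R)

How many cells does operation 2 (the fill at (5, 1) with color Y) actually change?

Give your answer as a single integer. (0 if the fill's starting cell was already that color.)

Answer: 21

Derivation:
After op 1 fill(4,0,B) [21 cells changed]:
BBBYY
BBBYY
BBBYY
BBBYY
BBBBB
BBBBW
After op 2 fill(5,1,Y) [21 cells changed]:
YYYYY
YYYYY
YYYYY
YYYYY
YYYYY
YYYYW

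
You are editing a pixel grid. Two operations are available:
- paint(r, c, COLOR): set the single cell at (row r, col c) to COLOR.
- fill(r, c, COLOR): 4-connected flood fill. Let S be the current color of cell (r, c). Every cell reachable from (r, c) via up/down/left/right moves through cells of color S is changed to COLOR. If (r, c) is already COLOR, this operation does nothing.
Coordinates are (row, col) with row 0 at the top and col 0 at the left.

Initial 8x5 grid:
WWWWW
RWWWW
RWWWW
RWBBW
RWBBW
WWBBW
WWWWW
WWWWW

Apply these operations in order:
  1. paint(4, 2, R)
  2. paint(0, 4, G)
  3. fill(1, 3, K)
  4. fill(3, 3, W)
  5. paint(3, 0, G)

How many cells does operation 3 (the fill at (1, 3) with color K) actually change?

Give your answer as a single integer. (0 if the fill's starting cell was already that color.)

Answer: 29

Derivation:
After op 1 paint(4,2,R):
WWWWW
RWWWW
RWWWW
RWBBW
RWRBW
WWBBW
WWWWW
WWWWW
After op 2 paint(0,4,G):
WWWWG
RWWWW
RWWWW
RWBBW
RWRBW
WWBBW
WWWWW
WWWWW
After op 3 fill(1,3,K) [29 cells changed]:
KKKKG
RKKKK
RKKKK
RKBBK
RKRBK
KKBBK
KKKKK
KKKKK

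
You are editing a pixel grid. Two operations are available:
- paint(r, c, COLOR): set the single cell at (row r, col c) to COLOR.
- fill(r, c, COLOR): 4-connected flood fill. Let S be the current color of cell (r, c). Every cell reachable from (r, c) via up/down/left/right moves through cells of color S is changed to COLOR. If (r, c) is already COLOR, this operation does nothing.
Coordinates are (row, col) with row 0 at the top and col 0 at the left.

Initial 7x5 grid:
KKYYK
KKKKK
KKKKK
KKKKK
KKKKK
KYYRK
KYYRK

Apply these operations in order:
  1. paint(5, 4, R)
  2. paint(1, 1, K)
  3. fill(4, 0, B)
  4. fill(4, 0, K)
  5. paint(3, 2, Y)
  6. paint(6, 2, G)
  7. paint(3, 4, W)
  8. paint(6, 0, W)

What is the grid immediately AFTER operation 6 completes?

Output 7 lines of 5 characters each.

After op 1 paint(5,4,R):
KKYYK
KKKKK
KKKKK
KKKKK
KKKKK
KYYRR
KYYRK
After op 2 paint(1,1,K):
KKYYK
KKKKK
KKKKK
KKKKK
KKKKK
KYYRR
KYYRK
After op 3 fill(4,0,B) [25 cells changed]:
BBYYB
BBBBB
BBBBB
BBBBB
BBBBB
BYYRR
BYYRK
After op 4 fill(4,0,K) [25 cells changed]:
KKYYK
KKKKK
KKKKK
KKKKK
KKKKK
KYYRR
KYYRK
After op 5 paint(3,2,Y):
KKYYK
KKKKK
KKKKK
KKYKK
KKKKK
KYYRR
KYYRK
After op 6 paint(6,2,G):
KKYYK
KKKKK
KKKKK
KKYKK
KKKKK
KYYRR
KYGRK

Answer: KKYYK
KKKKK
KKKKK
KKYKK
KKKKK
KYYRR
KYGRK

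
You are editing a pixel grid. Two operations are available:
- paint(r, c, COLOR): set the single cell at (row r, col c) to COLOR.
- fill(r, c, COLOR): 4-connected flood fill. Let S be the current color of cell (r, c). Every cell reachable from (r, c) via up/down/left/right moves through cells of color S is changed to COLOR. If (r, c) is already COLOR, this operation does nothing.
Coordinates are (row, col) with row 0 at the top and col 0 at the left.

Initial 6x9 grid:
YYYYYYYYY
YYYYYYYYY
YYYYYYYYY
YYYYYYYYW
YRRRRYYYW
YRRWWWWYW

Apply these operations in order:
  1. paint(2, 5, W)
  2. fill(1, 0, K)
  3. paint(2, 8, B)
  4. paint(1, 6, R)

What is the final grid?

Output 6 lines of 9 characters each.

Answer: KKKKKKKKK
KKKKKKRKK
KKKKKWKKB
KKKKKKKKW
KRRRRKKKW
KRRWWWWKW

Derivation:
After op 1 paint(2,5,W):
YYYYYYYYY
YYYYYYYYY
YYYYYWYYY
YYYYYYYYW
YRRRRYYYW
YRRWWWWYW
After op 2 fill(1,0,K) [40 cells changed]:
KKKKKKKKK
KKKKKKKKK
KKKKKWKKK
KKKKKKKKW
KRRRRKKKW
KRRWWWWKW
After op 3 paint(2,8,B):
KKKKKKKKK
KKKKKKKKK
KKKKKWKKB
KKKKKKKKW
KRRRRKKKW
KRRWWWWKW
After op 4 paint(1,6,R):
KKKKKKKKK
KKKKKKRKK
KKKKKWKKB
KKKKKKKKW
KRRRRKKKW
KRRWWWWKW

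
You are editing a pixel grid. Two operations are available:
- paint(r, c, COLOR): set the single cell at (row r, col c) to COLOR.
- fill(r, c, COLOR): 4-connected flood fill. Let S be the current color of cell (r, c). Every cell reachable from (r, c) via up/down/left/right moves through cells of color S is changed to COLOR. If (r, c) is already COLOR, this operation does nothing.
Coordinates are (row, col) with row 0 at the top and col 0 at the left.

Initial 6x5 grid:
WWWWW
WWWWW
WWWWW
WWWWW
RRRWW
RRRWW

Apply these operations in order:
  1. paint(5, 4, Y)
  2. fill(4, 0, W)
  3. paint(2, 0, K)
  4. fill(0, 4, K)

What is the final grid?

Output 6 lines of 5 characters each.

After op 1 paint(5,4,Y):
WWWWW
WWWWW
WWWWW
WWWWW
RRRWW
RRRWY
After op 2 fill(4,0,W) [6 cells changed]:
WWWWW
WWWWW
WWWWW
WWWWW
WWWWW
WWWWY
After op 3 paint(2,0,K):
WWWWW
WWWWW
KWWWW
WWWWW
WWWWW
WWWWY
After op 4 fill(0,4,K) [28 cells changed]:
KKKKK
KKKKK
KKKKK
KKKKK
KKKKK
KKKKY

Answer: KKKKK
KKKKK
KKKKK
KKKKK
KKKKK
KKKKY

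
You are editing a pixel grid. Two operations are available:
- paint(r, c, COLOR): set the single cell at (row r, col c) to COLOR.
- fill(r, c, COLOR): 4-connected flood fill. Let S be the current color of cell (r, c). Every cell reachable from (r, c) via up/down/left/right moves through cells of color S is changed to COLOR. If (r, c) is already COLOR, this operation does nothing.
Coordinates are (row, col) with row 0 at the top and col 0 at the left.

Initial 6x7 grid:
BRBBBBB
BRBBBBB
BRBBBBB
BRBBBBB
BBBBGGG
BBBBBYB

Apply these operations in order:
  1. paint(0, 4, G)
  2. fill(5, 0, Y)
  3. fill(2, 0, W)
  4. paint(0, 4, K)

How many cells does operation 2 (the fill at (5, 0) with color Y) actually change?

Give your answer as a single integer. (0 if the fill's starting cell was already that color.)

Answer: 32

Derivation:
After op 1 paint(0,4,G):
BRBBGBB
BRBBBBB
BRBBBBB
BRBBBBB
BBBBGGG
BBBBBYB
After op 2 fill(5,0,Y) [32 cells changed]:
YRYYGYY
YRYYYYY
YRYYYYY
YRYYYYY
YYYYGGG
YYYYYYB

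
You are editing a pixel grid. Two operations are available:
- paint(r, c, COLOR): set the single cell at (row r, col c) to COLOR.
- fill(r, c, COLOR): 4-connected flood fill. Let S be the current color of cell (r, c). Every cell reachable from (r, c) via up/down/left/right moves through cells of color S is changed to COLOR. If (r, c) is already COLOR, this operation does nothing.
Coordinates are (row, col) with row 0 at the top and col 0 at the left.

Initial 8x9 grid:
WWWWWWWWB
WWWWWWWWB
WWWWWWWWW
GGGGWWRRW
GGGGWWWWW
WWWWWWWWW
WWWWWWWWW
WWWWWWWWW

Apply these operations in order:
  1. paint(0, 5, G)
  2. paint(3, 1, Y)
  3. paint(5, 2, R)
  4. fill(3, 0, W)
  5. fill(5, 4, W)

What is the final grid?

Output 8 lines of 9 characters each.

After op 1 paint(0,5,G):
WWWWWGWWB
WWWWWWWWB
WWWWWWWWW
GGGGWWRRW
GGGGWWWWW
WWWWWWWWW
WWWWWWWWW
WWWWWWWWW
After op 2 paint(3,1,Y):
WWWWWGWWB
WWWWWWWWB
WWWWWWWWW
GYGGWWRRW
GGGGWWWWW
WWWWWWWWW
WWWWWWWWW
WWWWWWWWW
After op 3 paint(5,2,R):
WWWWWGWWB
WWWWWWWWB
WWWWWWWWW
GYGGWWRRW
GGGGWWWWW
WWRWWWWWW
WWWWWWWWW
WWWWWWWWW
After op 4 fill(3,0,W) [7 cells changed]:
WWWWWGWWB
WWWWWWWWB
WWWWWWWWW
WYWWWWRRW
WWWWWWWWW
WWRWWWWWW
WWWWWWWWW
WWWWWWWWW
After op 5 fill(5,4,W) [0 cells changed]:
WWWWWGWWB
WWWWWWWWB
WWWWWWWWW
WYWWWWRRW
WWWWWWWWW
WWRWWWWWW
WWWWWWWWW
WWWWWWWWW

Answer: WWWWWGWWB
WWWWWWWWB
WWWWWWWWW
WYWWWWRRW
WWWWWWWWW
WWRWWWWWW
WWWWWWWWW
WWWWWWWWW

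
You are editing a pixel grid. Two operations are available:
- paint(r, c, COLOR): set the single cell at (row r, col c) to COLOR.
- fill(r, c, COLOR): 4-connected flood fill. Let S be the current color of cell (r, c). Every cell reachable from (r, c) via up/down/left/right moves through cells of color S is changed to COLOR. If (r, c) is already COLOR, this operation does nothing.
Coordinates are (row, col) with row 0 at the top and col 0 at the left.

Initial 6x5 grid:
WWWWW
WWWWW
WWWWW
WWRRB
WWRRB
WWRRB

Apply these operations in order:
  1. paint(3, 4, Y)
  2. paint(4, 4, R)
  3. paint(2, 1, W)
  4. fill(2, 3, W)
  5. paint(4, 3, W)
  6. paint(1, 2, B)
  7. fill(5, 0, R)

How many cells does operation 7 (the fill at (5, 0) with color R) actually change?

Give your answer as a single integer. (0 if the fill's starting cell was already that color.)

Answer: 20

Derivation:
After op 1 paint(3,4,Y):
WWWWW
WWWWW
WWWWW
WWRRY
WWRRB
WWRRB
After op 2 paint(4,4,R):
WWWWW
WWWWW
WWWWW
WWRRY
WWRRR
WWRRB
After op 3 paint(2,1,W):
WWWWW
WWWWW
WWWWW
WWRRY
WWRRR
WWRRB
After op 4 fill(2,3,W) [0 cells changed]:
WWWWW
WWWWW
WWWWW
WWRRY
WWRRR
WWRRB
After op 5 paint(4,3,W):
WWWWW
WWWWW
WWWWW
WWRRY
WWRWR
WWRRB
After op 6 paint(1,2,B):
WWWWW
WWBWW
WWWWW
WWRRY
WWRWR
WWRRB
After op 7 fill(5,0,R) [20 cells changed]:
RRRRR
RRBRR
RRRRR
RRRRY
RRRWR
RRRRB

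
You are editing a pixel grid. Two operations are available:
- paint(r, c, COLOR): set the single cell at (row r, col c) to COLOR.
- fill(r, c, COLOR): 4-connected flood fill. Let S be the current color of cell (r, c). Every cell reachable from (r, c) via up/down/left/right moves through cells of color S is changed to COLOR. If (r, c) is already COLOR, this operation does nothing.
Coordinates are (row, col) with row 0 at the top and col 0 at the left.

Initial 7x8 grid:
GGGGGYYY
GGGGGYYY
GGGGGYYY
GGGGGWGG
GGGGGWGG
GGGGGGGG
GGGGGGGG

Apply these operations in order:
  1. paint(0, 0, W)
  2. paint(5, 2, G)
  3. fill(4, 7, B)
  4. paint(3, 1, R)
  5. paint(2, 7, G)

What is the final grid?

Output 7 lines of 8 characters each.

Answer: WBBBBYYY
BBBBBYYY
BBBBBYYG
BRBBBWBB
BBBBBWBB
BBBBBBBB
BBBBBBBB

Derivation:
After op 1 paint(0,0,W):
WGGGGYYY
GGGGGYYY
GGGGGYYY
GGGGGWGG
GGGGGWGG
GGGGGGGG
GGGGGGGG
After op 2 paint(5,2,G):
WGGGGYYY
GGGGGYYY
GGGGGYYY
GGGGGWGG
GGGGGWGG
GGGGGGGG
GGGGGGGG
After op 3 fill(4,7,B) [44 cells changed]:
WBBBBYYY
BBBBBYYY
BBBBBYYY
BBBBBWBB
BBBBBWBB
BBBBBBBB
BBBBBBBB
After op 4 paint(3,1,R):
WBBBBYYY
BBBBBYYY
BBBBBYYY
BRBBBWBB
BBBBBWBB
BBBBBBBB
BBBBBBBB
After op 5 paint(2,7,G):
WBBBBYYY
BBBBBYYY
BBBBBYYG
BRBBBWBB
BBBBBWBB
BBBBBBBB
BBBBBBBB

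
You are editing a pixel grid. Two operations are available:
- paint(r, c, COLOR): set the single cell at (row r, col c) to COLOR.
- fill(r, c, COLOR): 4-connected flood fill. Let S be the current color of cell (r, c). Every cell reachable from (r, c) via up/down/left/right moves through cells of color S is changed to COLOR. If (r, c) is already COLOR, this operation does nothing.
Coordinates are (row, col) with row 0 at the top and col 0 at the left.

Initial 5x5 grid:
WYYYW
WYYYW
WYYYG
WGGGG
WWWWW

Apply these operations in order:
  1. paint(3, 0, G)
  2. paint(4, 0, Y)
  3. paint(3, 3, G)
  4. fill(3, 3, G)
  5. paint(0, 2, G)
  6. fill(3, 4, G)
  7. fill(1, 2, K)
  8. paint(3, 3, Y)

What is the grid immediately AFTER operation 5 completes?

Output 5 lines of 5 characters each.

Answer: WYGYW
WYYYW
WYYYG
GGGGG
YWWWW

Derivation:
After op 1 paint(3,0,G):
WYYYW
WYYYW
WYYYG
GGGGG
WWWWW
After op 2 paint(4,0,Y):
WYYYW
WYYYW
WYYYG
GGGGG
YWWWW
After op 3 paint(3,3,G):
WYYYW
WYYYW
WYYYG
GGGGG
YWWWW
After op 4 fill(3,3,G) [0 cells changed]:
WYYYW
WYYYW
WYYYG
GGGGG
YWWWW
After op 5 paint(0,2,G):
WYGYW
WYYYW
WYYYG
GGGGG
YWWWW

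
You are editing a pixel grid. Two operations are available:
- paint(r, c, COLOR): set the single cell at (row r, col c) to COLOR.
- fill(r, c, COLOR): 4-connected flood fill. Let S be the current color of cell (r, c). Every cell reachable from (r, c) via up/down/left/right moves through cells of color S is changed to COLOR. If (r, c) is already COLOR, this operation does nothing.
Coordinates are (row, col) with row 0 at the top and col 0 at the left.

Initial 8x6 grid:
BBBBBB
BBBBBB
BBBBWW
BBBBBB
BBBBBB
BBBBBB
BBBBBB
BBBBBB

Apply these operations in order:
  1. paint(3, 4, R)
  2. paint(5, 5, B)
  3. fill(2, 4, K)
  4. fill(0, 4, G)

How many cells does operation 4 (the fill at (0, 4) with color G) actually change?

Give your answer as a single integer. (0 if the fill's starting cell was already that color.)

Answer: 45

Derivation:
After op 1 paint(3,4,R):
BBBBBB
BBBBBB
BBBBWW
BBBBRB
BBBBBB
BBBBBB
BBBBBB
BBBBBB
After op 2 paint(5,5,B):
BBBBBB
BBBBBB
BBBBWW
BBBBRB
BBBBBB
BBBBBB
BBBBBB
BBBBBB
After op 3 fill(2,4,K) [2 cells changed]:
BBBBBB
BBBBBB
BBBBKK
BBBBRB
BBBBBB
BBBBBB
BBBBBB
BBBBBB
After op 4 fill(0,4,G) [45 cells changed]:
GGGGGG
GGGGGG
GGGGKK
GGGGRG
GGGGGG
GGGGGG
GGGGGG
GGGGGG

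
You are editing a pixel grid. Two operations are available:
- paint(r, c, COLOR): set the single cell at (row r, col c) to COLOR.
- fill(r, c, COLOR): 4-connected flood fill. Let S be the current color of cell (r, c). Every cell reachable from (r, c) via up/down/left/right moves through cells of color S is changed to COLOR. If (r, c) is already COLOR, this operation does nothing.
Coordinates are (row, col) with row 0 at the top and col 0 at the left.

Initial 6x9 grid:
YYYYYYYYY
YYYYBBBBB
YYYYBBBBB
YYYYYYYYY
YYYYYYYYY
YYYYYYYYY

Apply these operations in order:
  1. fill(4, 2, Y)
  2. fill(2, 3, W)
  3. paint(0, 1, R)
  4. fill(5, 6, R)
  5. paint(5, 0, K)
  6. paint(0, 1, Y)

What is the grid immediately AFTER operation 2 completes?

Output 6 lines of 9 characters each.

Answer: WWWWWWWWW
WWWWBBBBB
WWWWBBBBB
WWWWWWWWW
WWWWWWWWW
WWWWWWWWW

Derivation:
After op 1 fill(4,2,Y) [0 cells changed]:
YYYYYYYYY
YYYYBBBBB
YYYYBBBBB
YYYYYYYYY
YYYYYYYYY
YYYYYYYYY
After op 2 fill(2,3,W) [44 cells changed]:
WWWWWWWWW
WWWWBBBBB
WWWWBBBBB
WWWWWWWWW
WWWWWWWWW
WWWWWWWWW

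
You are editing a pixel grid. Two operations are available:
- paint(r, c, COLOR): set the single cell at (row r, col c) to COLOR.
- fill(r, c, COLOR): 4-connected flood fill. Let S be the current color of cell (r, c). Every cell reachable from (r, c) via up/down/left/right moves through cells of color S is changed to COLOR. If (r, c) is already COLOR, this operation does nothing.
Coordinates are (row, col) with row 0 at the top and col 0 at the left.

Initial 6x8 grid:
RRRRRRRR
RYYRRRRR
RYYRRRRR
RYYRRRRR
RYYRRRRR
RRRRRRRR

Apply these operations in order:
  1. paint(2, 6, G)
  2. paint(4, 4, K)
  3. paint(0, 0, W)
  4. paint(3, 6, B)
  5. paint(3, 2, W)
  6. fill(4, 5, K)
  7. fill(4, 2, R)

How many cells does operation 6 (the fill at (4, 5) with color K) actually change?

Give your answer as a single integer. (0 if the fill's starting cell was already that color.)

Answer: 36

Derivation:
After op 1 paint(2,6,G):
RRRRRRRR
RYYRRRRR
RYYRRRGR
RYYRRRRR
RYYRRRRR
RRRRRRRR
After op 2 paint(4,4,K):
RRRRRRRR
RYYRRRRR
RYYRRRGR
RYYRRRRR
RYYRKRRR
RRRRRRRR
After op 3 paint(0,0,W):
WRRRRRRR
RYYRRRRR
RYYRRRGR
RYYRRRRR
RYYRKRRR
RRRRRRRR
After op 4 paint(3,6,B):
WRRRRRRR
RYYRRRRR
RYYRRRGR
RYYRRRBR
RYYRKRRR
RRRRRRRR
After op 5 paint(3,2,W):
WRRRRRRR
RYYRRRRR
RYYRRRGR
RYWRRRBR
RYYRKRRR
RRRRRRRR
After op 6 fill(4,5,K) [36 cells changed]:
WKKKKKKK
KYYKKKKK
KYYKKKGK
KYWKKKBK
KYYKKKKK
KKKKKKKK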